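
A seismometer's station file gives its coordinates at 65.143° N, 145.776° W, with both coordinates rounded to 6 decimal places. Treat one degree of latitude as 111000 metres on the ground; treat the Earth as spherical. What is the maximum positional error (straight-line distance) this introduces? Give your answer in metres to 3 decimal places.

Rounding to 6 decimal places leaves each coordinate within ±5e-07° of the true value.
North–south component: 5e-07° × 111000 = 0.0555 m.
East–west component at 65.143°: 5e-07° × 111000 × cos 65.143° ≈ 5e-07 × 46659.4 ≈ 0.0233297 m.
Worst case both components are at the extreme and orthogonal: √(0.0555² + 0.0233297²) ≈ 0.060204 m.

0.060 metres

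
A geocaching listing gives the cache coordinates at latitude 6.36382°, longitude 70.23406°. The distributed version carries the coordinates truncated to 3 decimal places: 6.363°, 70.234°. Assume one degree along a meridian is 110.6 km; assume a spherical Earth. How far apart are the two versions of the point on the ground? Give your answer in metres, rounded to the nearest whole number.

The latitude changed by +0.00082° and the longitude by +0.00006°.
North–south shift: 0.00082 × 110600 = 90.692 m.
E–W at 6.363°: 0.00006° × 110600 × cos 6.363° = 0.00006 × 110600 × 0.9938 ≈ 6.59512 m.
Distance: √(90.692² + 6.59512²) ≈ 90.9315 m.

91 metres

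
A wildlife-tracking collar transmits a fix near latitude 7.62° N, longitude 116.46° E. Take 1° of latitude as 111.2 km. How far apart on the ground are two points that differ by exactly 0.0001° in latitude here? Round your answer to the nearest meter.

11 meters

Along a meridian 0.0001° is 0.0001 × 111200 = 11.12 m.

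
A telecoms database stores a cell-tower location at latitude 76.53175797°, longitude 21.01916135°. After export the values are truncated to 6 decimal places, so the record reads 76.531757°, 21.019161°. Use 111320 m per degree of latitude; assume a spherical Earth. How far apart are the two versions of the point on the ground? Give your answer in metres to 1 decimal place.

0.1 metres

Δlat = 76.53175797 − 76.531757 = +0.00000097°; Δlon = 21.01916135 − 21.019161 = +0.00000035°.
North–south shift: 0.00000097 × 111320 = 0.10798 m.
East–west at this latitude: 0.00000035° × 111320 × cos 76.5318° ≈ 0.00000035 × 25927.1 = 0.0090745 m.
Distance: √(0.10798² + 0.0090745²) ≈ 0.108361 m.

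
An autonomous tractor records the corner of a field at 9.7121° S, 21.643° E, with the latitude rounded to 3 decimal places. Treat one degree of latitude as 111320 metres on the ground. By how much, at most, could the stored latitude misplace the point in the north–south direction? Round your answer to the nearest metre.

56 metres

Rounding to 3 decimal places leaves the latitude within ±0.0005° of the true value.
So the N–S error is at most 0.0005 × 111320 = 55.66 m.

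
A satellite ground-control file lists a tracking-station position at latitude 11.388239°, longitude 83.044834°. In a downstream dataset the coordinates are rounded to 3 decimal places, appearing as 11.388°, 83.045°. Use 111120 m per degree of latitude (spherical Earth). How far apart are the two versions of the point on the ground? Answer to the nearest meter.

Δlat = 11.388239 − 11.388 = +0.000239°; Δlon = 83.044834 − 83.045 = -0.000166°.
N–S: 0.000239° × 111120 m/° = 26.5577 m.
E–W at 11.388°: -0.000166° × 111120 × cos 11.388° = -0.000166 × 111120 × 0.9803 ≈ -18.0828 m.
Distance: √(26.5577² + 18.0828²) ≈ 32.1294 m.

32 meters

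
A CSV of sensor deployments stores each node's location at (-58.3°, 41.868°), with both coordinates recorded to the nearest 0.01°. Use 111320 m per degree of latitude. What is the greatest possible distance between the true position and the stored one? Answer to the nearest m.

629 m

Rounding to 2 decimal places leaves each coordinate within ±0.005° of the true value.
N–S: 0.005° × 111320 m/° = 556.6 m.
Longitude error → 0.005 × 111320 × cos 58.3° = 0.005 × 111320 × 0.5255 ≈ 292.478 m.
Worst case both components are at the extreme and orthogonal: √(556.6² + 292.478²) ≈ 628.766 m.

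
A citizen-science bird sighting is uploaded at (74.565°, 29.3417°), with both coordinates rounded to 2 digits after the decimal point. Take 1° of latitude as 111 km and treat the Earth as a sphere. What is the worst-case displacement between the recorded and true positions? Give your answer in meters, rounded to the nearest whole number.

574 meters

Rounding to 2 decimal places leaves each coordinate within ±0.005° of the true value.
North–south component: 0.005° × 111000 = 555 m.
Longitude error → 0.005 × 111000 × cos 74.565° = 0.005 × 111000 × 0.2661 ≈ 147.71 m.
Worst case both components are at the extreme and orthogonal: √(555² + 147.71²) ≈ 574.32 m.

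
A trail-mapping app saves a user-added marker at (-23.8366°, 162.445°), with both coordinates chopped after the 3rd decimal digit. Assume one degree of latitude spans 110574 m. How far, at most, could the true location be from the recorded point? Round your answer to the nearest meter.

Truncating at 3 decimal places can drop up to a full unit in the last place, so each coordinate may be off by as much as 0.001°.
North–south component: 0.001° × 110574 = 110.574 m.
Longitude error → 0.001 × 110574 × cos 23.8366° = 0.001 × 110574 × 0.9147 ≈ 101.142 m.
The two errors are perpendicular, so the maximum displacement is √(110.574² + 101.142²) ≈ 149.854 m.

150 meters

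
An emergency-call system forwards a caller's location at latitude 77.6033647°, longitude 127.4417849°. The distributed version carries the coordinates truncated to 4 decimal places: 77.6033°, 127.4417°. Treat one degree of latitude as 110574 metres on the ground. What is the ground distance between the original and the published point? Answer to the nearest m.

7 m

Δlat = 77.6033647 − 77.6033 = +0.0000647°; Δlon = 127.4417849 − 127.4417 = +0.0000849°.
N–S: 0.0000647° × 110574 m/° = 7.15414 m.
East–west at this latitude: 0.0000849° × 110574 × cos 77.6033° ≈ 0.0000849 × 23737.9 = 2.01535 m.
Hypotenuse of the two orthogonal shifts: √(7.15414² + 2.01535²) = 7.43259 m.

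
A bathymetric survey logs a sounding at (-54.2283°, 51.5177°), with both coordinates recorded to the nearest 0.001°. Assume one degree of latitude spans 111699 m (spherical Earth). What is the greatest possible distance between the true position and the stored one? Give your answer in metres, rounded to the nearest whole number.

65 metres

Rounding to 3 decimal places leaves each coordinate within ±0.0005° of the true value.
N–S: 0.0005° × 111699 m/° = 55.8495 m.
East–west component at 54.2283°: 0.0005° × 111699 × cos 54.2283° ≈ 0.0005 × 65294.4 ≈ 32.6472 m.
Worst case both components are at the extreme and orthogonal: √(55.8495² + 32.6472²) ≈ 64.6916 m.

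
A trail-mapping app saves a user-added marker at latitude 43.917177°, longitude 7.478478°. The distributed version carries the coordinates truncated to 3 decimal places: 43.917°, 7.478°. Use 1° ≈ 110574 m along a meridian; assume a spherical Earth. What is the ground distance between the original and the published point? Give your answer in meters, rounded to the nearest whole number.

Δlat = 43.917177 − 43.917 = +0.000177°; Δlon = 7.478478 − 7.478 = +0.000478°.
North–south shift: 0.000177 × 110574 = 19.5716 m.
E–W at 43.917°: 0.000478° × 110574 × cos 43.917° = 0.000478 × 110574 × 0.7203 ≈ 38.0734 m.
Distance: √(19.5716² + 38.0734²) ≈ 42.8092 m.

43 meters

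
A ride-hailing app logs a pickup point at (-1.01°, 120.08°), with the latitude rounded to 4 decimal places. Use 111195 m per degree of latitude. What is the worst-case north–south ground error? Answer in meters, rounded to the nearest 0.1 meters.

Rounding to 4 decimal places leaves the latitude within ±5e-05° of the true value.
North–south distance: 5e-05° × 111195 m/° = 5.55975 m.

5.6 meters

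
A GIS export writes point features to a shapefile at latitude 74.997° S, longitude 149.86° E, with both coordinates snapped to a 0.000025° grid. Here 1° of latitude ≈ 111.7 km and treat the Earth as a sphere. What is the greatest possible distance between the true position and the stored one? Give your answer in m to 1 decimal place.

1.4 m

With a 0.000025° grid the true value lies within half a step, ±0.000025°/2 = ±1.25e-05°, of the stored one.
North–south component: 1.25e-05° × 111700 = 1.39625 m.
Longitude error → 1.25e-05 × 111700 × cos 74.997° = 1.25e-05 × 111700 × 0.2589 ≈ 0.361447 m.
The two errors are perpendicular, so the maximum displacement is √(1.39625² + 0.361447²) ≈ 1.44228 m.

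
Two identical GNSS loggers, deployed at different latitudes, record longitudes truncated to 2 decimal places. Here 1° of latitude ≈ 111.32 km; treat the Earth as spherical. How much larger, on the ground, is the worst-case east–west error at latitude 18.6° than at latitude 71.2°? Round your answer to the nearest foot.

Truncating at 2 decimal places can drop up to a full unit in the last place, so the longitude may be off by as much as 0.01°.
Error at 18.6° = 0.01° × 111320 × cos 18.6° ≈ 1113.2 × 0.9478 = 1055.1 m.
At 71.2°: 0.01° × 111320 × cos 71.2° = 0.01 × 111320 × 0.3223 ≈ 358.75 m.
Difference: 1055.1 − 358.75 = 696.31 m.
Converting: 696.31 m × 3.2808 ft/m ≈ 2284.5 ft.

2284 feet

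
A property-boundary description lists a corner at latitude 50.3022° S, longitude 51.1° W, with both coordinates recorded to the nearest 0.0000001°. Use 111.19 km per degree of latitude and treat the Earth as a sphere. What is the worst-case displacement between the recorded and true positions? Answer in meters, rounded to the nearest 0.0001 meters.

0.0066 meters

Rounding to 7 decimal places leaves each coordinate within ±5e-08° of the true value.
N–S: 5e-08° × 111190 m/° = 0.0055595 m.
East–west component at 50.3022°: 5e-08° × 111190 × cos 50.3022° ≈ 5e-08 × 71021.3 ≈ 0.00355107 m.
Worst case both components are at the extreme and orthogonal: √(0.0055595² + 0.00355107²) ≈ 0.00659683 m.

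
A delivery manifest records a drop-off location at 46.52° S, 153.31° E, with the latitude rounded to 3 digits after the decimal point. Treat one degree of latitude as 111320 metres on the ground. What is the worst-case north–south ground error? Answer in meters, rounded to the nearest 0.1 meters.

Rounding to 3 decimal places leaves the latitude within ±0.0005° of the true value.
So the N–S error is at most 0.0005 × 111320 = 55.66 m.

55.7 meters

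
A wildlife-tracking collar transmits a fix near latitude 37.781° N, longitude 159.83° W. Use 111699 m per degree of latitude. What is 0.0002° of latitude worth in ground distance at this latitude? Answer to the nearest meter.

Along a meridian 0.0002° is 0.0002 × 111699 = 22.3398 m.

22 meters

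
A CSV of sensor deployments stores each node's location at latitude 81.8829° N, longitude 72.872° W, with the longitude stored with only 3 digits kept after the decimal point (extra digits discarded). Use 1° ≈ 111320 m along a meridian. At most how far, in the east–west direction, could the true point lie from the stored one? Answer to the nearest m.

16 m

Truncating at 3 decimal places can drop up to a full unit in the last place, so the longitude may be off by as much as 0.001°.
One degree of longitude at 81.8829° is 111320 × cos 81.8829° ≈ 111320 × 0.1412 = 15718 m.
So at most 0.001° × 15718 ≈ 15.718 m east–west.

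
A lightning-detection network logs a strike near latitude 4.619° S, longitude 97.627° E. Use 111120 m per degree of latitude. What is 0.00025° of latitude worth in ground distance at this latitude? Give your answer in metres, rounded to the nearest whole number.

0.00025° × 111120 m/° = 27.78 m.

28 metres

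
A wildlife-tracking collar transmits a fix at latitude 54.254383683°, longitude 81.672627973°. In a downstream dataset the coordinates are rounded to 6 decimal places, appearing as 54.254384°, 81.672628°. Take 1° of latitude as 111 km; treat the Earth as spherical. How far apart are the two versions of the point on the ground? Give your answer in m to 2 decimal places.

0.04 m

The latitude changed by -0.000000317° and the longitude by -0.000000027°.
N–S: -0.000000317° × 111000 m/° = -0.035187 m.
East–west at this latitude: -0.000000027° × 111000 × cos 54.2544° ≈ -0.000000027 × 64844.8 = -0.00175081 m.
Distance: √(0.035187² + 0.00175081²) ≈ 0.0352305 m.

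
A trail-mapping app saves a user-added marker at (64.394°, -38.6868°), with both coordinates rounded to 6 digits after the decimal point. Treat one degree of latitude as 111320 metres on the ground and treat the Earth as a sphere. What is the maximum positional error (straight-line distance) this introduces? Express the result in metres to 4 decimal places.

Rounding to 6 decimal places leaves each coordinate within ±5e-07° of the true value.
N–S: 5e-07° × 111320 m/° = 0.05566 m.
East–west component at 64.394°: 5e-07° × 111320 × cos 64.394° ≈ 5e-07 × 48110.3 ≈ 0.0240551 m.
Worst case both components are at the extreme and orthogonal: √(0.05566² + 0.0240551²) ≈ 0.0606357 m.

0.0606 metres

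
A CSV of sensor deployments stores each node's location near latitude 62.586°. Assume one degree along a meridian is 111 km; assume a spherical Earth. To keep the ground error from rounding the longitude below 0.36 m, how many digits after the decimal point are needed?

5

At 62.586° one degree of longitude covers 111000 × cos 62.586° ≈ 111000 × 0.4604 ≈ 51106.3 m.
Rounding to N decimal places gives at most 0.5 × 10⁻ᴺ degrees of error, i.e. 0.5 × 10⁻ᴺ × 51106.3 m.
Setting 25553.1 × 10⁻ᴺ ≤ 0.36 gives 10ᴺ ≥ 7.098e+04, i.e. N ≥ 4.85.
N = 4 would give 2.56 m (too coarse); N = 5 gives 0.256 m ≤ 0.36 m.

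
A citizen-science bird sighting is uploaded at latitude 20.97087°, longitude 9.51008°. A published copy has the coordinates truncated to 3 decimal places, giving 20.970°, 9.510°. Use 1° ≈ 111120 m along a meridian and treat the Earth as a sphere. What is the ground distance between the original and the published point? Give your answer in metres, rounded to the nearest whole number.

Δlat = 20.97087 − 20.970 = +0.00087°; Δlon = 9.51008 − 9.510 = +0.00008°.
N–S: 0.00087° × 111120 m/° = 96.6744 m.
East–west at this latitude: 0.00008° × 111120 × cos 20.97° ≈ 0.00008 × 103760 = 8.30082 m.
Distance: √(96.6744² + 8.30082²) ≈ 97.0301 m.

97 metres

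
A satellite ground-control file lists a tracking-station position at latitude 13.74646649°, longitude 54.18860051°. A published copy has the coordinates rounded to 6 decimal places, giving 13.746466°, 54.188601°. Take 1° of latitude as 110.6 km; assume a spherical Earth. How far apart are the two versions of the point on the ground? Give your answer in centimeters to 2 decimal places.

7.56 centimeters

Δlat = 13.74646649 − 13.746466 = +0.00000049°; Δlon = 54.18860051 − 54.188601 = -0.00000049°.
North–south shift: 0.00000049 × 110600 = 0.054194 m.
E–W at 13.7465°: -0.00000049° × 110600 × cos 13.7465° = -0.00000049 × 110600 × 0.9714 ≈ -0.0526417 m.
Hypotenuse of the two orthogonal shifts: √(0.054194² + 0.0526417²) = 0.0755522 m.
That is 0.0755522 m = 7.5552 cm.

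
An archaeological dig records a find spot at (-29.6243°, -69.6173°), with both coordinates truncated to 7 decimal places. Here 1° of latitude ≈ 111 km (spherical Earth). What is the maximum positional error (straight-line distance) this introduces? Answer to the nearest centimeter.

Truncating at 7 decimal places can drop up to a full unit in the last place, so each coordinate may be off by as much as 1e-07°.
Latitude error → 1e-07 × 111000 = 0.0111 m along the meridian.
E–W at 29.6243°: 1e-07° × 111000 × cos 29.6243° = 1e-07 × 111000 × 0.8693 ≈ 0.00964907 m.
The two errors are perpendicular, so the maximum displacement is √(0.0111² + 0.00964907²) ≈ 0.0147076 m.
That is 0.0147076 m = 1.4708 cm.

1 centimeters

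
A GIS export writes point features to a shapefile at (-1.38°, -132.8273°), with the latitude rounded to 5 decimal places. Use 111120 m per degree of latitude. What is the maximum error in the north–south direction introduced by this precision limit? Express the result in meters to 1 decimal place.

0.6 meters

Rounding to 5 decimal places leaves the latitude within ±5e-06° of the true value.
Along the meridian that is 5e-06° × 111120 m/° = 0.5556 m.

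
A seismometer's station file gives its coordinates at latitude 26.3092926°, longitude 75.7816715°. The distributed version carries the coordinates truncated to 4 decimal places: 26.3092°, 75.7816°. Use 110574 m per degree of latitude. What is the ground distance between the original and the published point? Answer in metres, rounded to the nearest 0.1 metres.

Δlat = 26.3092926 − 26.3092 = +0.0000926°; Δlon = 75.7816715 − 75.7816 = +0.0000715°.
North–south shift: 0.0000926 × 110574 = 10.2392 m.
East–west at this latitude: 0.0000715° × 110574 × cos 26.3092° ≈ 0.0000715 × 99120.2 = 7.0871 m.
Hypotenuse of the two orthogonal shifts: √(10.2392² + 7.0871²) = 12.4526 m.

12.5 metres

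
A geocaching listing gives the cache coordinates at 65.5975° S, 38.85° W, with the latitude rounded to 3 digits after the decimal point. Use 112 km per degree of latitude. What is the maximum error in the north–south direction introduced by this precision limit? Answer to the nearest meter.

56 meters

Rounding to 3 decimal places leaves the latitude within ±0.0005° of the true value.
So the N–S error is at most 0.0005 × 112000 = 56 m.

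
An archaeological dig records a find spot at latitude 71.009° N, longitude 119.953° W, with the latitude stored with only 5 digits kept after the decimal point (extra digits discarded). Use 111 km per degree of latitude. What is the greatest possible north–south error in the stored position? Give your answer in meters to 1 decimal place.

1.1 meters

Truncating at 5 decimal places can drop up to a full unit in the last place, so the latitude may be off by as much as 1e-05°.
So the N–S error is at most 1e-05 × 111000 = 1.11 m.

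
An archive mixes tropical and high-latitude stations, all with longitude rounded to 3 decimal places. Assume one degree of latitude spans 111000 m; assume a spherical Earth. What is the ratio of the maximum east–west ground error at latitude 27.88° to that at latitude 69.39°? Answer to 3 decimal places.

2.511

Rounding to 3 decimal places leaves the longitude within ±0.0005° of the true value.
Error at 27.88° = 0.0005° × 111000 × cos 27.88° ≈ 55.5 × 0.8839 = 49.058 m.
Error at 69.39° = 0.0005° × 111000 × cos 69.39° ≈ 55.5 × 0.3520 = 19.536 m.
The ratio reduces to cos 27.88° / cos 69.39° = 0.8839/0.3520 ≈ 2.5111.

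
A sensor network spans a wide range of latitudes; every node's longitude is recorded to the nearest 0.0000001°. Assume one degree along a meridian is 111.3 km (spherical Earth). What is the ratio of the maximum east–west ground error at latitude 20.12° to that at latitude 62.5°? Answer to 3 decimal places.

2.034

Rounding to 7 decimal places leaves the longitude within ±5e-08° of the true value.
Error at 20.12° = 5e-08° × 111300 × cos 20.12° ≈ 0.005565 × 0.9390 = 0.0052254 m.
At 62.5°: 5e-08° × 111300 × cos 62.5° = 5e-08 × 111300 × 0.4617 ≈ 0.0025696 m.
The ratio reduces to cos 20.12° / cos 62.5° = 0.9390/0.4617 ≈ 2.0335.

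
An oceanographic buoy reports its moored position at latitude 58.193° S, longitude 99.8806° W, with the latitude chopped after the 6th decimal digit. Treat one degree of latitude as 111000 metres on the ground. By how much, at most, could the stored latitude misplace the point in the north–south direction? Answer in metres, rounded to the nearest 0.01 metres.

0.11 metres

Truncating at 6 decimal places can drop up to a full unit in the last place, so the latitude may be off by as much as 1e-06°.
So the N–S error is at most 1e-06 × 111000 = 0.111 m.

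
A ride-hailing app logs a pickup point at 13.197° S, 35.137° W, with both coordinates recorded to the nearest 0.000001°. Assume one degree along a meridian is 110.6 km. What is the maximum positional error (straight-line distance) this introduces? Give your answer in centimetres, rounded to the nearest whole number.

Rounding to 6 decimal places leaves each coordinate within ±5e-07° of the true value.
N–S: 5e-07° × 110600 m/° = 0.0553 m.
East–west component at 13.197°: 5e-07° × 110600 × cos 13.197° ≈ 5e-07 × 107679 ≈ 0.0538396 m.
Combining orthogonally: (0.0553² + 0.0538396²)^½ ≈ 0.0771802 m.
That is 0.0771802 m = 7.718 cm.

8 centimetres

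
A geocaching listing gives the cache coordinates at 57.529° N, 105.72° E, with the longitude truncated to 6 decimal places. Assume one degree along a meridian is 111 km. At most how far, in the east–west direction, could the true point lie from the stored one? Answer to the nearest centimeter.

Truncating at 6 decimal places can drop up to a full unit in the last place, so the longitude may be off by as much as 1e-06°.
Parallels shrink by cos φ, so at 57.529° a degree of longitude is 111000 × 0.5369 ≈ 59592.9 m.
Maximum E–W displacement: 1e-06 × 59592.9 = 0.0595929 m.
That is 0.0595929 m = 5.9593 cm.

6 centimeters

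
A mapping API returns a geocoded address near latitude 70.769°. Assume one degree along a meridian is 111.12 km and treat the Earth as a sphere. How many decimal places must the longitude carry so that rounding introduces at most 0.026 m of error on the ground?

At 70.769° one degree of longitude covers 111120 × cos 70.769° ≈ 111120 × 0.3294 ≈ 36600.4 m.
Rounding to N decimal places gives at most 0.5 × 10⁻ᴺ degrees of error, i.e. 0.5 × 10⁻ᴺ × 36600.4 m.
Need 0.5 × 36600.4 × 10⁻ᴺ ≤ 0.026 → 10⁻ᴺ ≤ 1.421e-06, so N ≥ 5.85.
N = 5 would give 0.183 m (too coarse); N = 6 gives 0.0183 m ≤ 0.026 m.

6 decimal places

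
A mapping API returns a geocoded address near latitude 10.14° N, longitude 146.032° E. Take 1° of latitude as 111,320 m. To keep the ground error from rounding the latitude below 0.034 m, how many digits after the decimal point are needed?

One degree of latitude covers 111320 m.
Rounding to N decimal places gives at most 0.5 × 10⁻ᴺ degrees of error, i.e. 0.5 × 10⁻ᴺ × 111320 m.
Need 0.5 × 111320 × 10⁻ᴺ ≤ 0.034 → 10⁻ᴺ ≤ 6.109e-07, so N ≥ 6.21.
N = 6 would give 0.0557 m (too coarse); N = 7 gives 0.00557 m ≤ 0.034 m.

7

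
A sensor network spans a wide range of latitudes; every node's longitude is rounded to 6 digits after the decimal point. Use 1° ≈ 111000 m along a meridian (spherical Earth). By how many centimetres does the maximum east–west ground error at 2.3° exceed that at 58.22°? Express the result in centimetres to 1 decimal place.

2.6 centimetres

Rounding to 6 decimal places leaves the longitude within ±5e-07° of the true value.
Error at 2.3° = 5e-07° × 111000 × cos 2.3° ≈ 0.0555 × 0.9992 = 0.055455 m.
Error at 58.22° = 5e-07° × 111000 × cos 58.22° ≈ 0.0555 × 0.5267 = 0.02923 m.
So the lower-latitude error exceeds the higher by 0.055455 − 0.02923 = 0.026226 m.
That is 0.0262257 m = 2.6226 cm.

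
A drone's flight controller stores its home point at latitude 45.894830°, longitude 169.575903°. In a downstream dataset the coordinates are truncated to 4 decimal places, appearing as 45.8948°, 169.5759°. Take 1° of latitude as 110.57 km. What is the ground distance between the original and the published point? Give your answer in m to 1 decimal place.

3.3 m

The latitude changed by +0.000030° and the longitude by +0.000003°.
North–south shift: 0.000030 × 110570 = 3.3171 m.
E–W at 45.8948°: 0.000003° × 110570 × cos 45.8948° = 0.000003 × 110570 × 0.6960 ≈ 0.230863 m.
Distance: √(3.3171² + 0.230863²) ≈ 3.32512 m.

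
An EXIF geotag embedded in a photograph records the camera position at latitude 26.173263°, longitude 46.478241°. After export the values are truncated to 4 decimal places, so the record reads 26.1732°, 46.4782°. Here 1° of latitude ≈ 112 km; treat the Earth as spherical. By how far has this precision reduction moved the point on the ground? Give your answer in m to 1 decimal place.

8.2 m

The latitude changed by +0.000063° and the longitude by +0.000041°.
N–S: 0.000063° × 112000 m/° = 7.056 m.
E–W at 26.1732°: 0.000041° × 112000 × cos 26.1732° = 0.000041 × 112000 × 0.8975 ≈ 4.12116 m.
Combined displacement = (7.056² + 4.12116²)^½ ≈ 8.17136 m.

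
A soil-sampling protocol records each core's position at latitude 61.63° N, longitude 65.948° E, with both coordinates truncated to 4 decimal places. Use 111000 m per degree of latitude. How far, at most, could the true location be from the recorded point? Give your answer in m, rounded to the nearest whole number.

12 m

Truncating at 4 decimal places can drop up to a full unit in the last place, so each coordinate may be off by as much as 0.0001°.
Latitude error → 0.0001 × 111000 = 11.1 m along the meridian.
E–W at 61.63°: 0.0001° × 111000 × cos 61.63° = 0.0001 × 111000 × 0.4752 ≈ 5.27432 m.
The two errors are perpendicular, so the maximum displacement is √(11.1² + 5.27432²) ≈ 12.2894 m.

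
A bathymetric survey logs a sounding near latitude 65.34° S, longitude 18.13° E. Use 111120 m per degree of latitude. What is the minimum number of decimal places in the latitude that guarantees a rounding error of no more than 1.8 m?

One degree of latitude covers 111120 m.
N decimal places → at most half a unit in the last place, 0.5 × 10⁻ᴺ° = 111120/2 × 10⁻ᴺ m.
Need 0.5 × 111120 × 10⁻ᴺ ≤ 1.8 → 10⁻ᴺ ≤ 3.240e-05, so N ≥ 4.49.
At 4 places the error can reach 5.56 m, but 5 places keeps it to 0.556 m.

5 decimal places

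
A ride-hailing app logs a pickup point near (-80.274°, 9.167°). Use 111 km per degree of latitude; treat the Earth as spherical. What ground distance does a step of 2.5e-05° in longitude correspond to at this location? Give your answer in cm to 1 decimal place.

46.9 cm

2.5e-05° of longitude at 80.274° is 2.5e-05 × 111000 × cos 80.274° ≈ 2.5e-05 × 18752 = 0.468799 m.
That is 0.468799 m = 46.88 cm.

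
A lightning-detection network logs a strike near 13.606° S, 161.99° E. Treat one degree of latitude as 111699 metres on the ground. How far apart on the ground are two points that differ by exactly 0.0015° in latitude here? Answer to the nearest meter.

Along a meridian 0.0015° is 0.0015 × 111699 = 167.548 m.

168 meters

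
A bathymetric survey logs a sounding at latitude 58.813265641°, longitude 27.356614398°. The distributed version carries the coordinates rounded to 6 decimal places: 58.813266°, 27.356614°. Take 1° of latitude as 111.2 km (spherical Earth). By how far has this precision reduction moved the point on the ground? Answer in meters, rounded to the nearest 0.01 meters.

0.05 meters

Δlat = 58.813265641 − 58.813266 = -0.000000359°; Δlon = 27.356614398 − 27.356614 = +0.000000398°.
North–south shift: -0.000000359 × 111200 = -0.0399208 m.
E–W at 58.8133°: 0.000000398° × 111200 × cos 58.8133° = 0.000000398 × 111200 × 0.5178 ≈ 0.0229179 m.
Distance: √(0.0399208² + 0.0229179²) ≈ 0.0460315 m.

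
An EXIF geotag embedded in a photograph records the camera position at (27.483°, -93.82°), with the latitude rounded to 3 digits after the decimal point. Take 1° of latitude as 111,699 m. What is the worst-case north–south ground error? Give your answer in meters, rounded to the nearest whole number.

Rounding to 3 decimal places leaves the latitude within ±0.0005° of the true value.
Along the meridian that is 0.0005° × 111699 m/° = 55.8495 m.

56 meters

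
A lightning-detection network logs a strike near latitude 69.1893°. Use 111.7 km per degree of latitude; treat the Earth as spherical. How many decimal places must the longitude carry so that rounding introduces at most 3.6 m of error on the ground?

At 69.1893° one degree of longitude covers 111700 × cos 69.1893° ≈ 111700 × 0.3553 ≈ 39684.9 m.
With N decimal places the half-ulp bound is 0.5·10⁻ᴺ°, or 0.5·10⁻ᴺ × 39684.9 m on the ground.
Need 0.5 × 39684.9 × 10⁻ᴺ ≤ 3.6 → 10⁻ᴺ ≤ 1.814e-04, so N ≥ 3.74.
So 4 decimal places suffice (1.98 m); 3 would allow up to 19.8 m.

4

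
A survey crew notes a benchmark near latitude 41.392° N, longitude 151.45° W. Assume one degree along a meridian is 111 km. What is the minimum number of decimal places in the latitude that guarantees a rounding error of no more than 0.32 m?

One degree of latitude covers 111000 m.
With N decimal places the half-ulp bound is 0.5·10⁻ᴺ°, or 0.5·10⁻ᴺ × 111000 m on the ground.
Need 0.5 × 111000 × 10⁻ᴺ ≤ 0.32 → 10⁻ᴺ ≤ 5.766e-06, so N ≥ 5.24.
So 6 decimal places suffice (0.0555 m); 5 would allow up to 0.555 m.

6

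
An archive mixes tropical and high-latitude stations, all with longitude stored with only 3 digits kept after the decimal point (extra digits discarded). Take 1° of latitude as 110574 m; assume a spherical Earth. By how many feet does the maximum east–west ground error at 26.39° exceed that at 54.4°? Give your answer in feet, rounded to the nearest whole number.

114 feet

Truncating at 3 decimal places can drop up to a full unit in the last place, so the longitude may be off by as much as 0.001°.
Error at 26.39° = 0.001° × 110574 × cos 26.39° ≈ 110.57 × 0.8958 = 99.051 m.
At 54.4°: 0.001° × 110574 × cos 54.4° = 0.001 × 110574 × 0.5821 ≈ 64.368 m.
Difference: 99.051 − 64.368 = 34.683 m.
Converting: 34.6833 m × 3.2808 ft/m ≈ 113.79 ft.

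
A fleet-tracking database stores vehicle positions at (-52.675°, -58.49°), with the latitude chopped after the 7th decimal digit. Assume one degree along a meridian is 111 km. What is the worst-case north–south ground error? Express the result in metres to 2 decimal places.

0.01 metres

Truncating at 7 decimal places can drop up to a full unit in the last place, so the latitude may be off by as much as 1e-07°.
Along the meridian that is 1e-07° × 111000 m/° = 0.0111 m.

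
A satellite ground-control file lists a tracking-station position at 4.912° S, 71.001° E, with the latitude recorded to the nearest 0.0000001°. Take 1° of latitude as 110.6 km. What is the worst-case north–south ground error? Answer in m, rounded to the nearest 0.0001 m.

0.0055 m

Rounding to 7 decimal places leaves the latitude within ±5e-08° of the true value.
So the N–S error is at most 5e-08 × 110600 = 0.00553 m.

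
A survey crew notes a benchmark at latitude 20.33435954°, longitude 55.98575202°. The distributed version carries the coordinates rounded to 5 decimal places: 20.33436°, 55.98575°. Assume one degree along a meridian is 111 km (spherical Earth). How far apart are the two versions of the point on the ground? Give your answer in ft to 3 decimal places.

Δlat = 20.33435954 − 20.33436 = -0.00000046°; Δlon = 55.98575202 − 55.98575 = +0.00000202°.
N–S: -0.00000046° × 111000 m/° = -0.05106 m.
East–west at this latitude: 0.00000202° × 111000 × cos 20.3344° ≈ 0.00000202 × 104083 = 0.210247 m.
Distance: √(0.05106² + 0.210247²) ≈ 0.216358 m.
In feet: 0.216358 m ÷ 0.3048 ≈ 0.70984 ft.

0.710 ft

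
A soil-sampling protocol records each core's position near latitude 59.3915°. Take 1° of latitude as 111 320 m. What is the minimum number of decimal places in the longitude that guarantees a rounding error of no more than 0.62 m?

At 59.3915° one degree of longitude covers 111320 × cos 59.3915° ≈ 111320 × 0.5092 ≈ 56680.7 m.
Rounding to N decimal places gives at most 0.5 × 10⁻ᴺ degrees of error, i.e. 0.5 × 10⁻ᴺ × 56680.7 m.
Setting 28340.4 × 10⁻ᴺ ≤ 0.62 gives 10ᴺ ≥ 4.571e+04, i.e. N ≥ 4.66.
N = 4 would give 2.83 m (too coarse); N = 5 gives 0.283 m ≤ 0.62 m.

5 decimal places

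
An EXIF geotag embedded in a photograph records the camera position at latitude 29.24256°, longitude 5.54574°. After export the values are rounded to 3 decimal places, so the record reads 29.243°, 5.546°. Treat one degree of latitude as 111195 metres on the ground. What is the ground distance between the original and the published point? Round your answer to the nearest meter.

The latitude changed by -0.00044° and the longitude by -0.00026°.
N–S: -0.00044° × 111195 m/° = -48.9258 m.
East–west at this latitude: -0.00026° × 111195 × cos 29.243° ≈ -0.00026 × 97023.8 = -25.2262 m.
Hypotenuse of the two orthogonal shifts: √(48.9258² + 25.2262²) = 55.0463 m.

55 meters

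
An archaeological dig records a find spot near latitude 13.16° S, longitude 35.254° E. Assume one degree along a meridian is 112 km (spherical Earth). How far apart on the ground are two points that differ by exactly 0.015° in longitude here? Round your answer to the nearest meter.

1636 meters

At 13.16° a degree of longitude is 112000 × cos 13.16° ≈ 109059 m, so 0.015° corresponds to 1635.88 m.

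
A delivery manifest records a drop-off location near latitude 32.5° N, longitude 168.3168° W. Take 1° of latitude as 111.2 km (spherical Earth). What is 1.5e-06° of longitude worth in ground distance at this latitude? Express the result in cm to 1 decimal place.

14.1 cm

1.5e-06° of longitude at 32.5° is 1.5e-06 × 111200 × cos 32.5° ≈ 1.5e-06 × 93785.1 = 0.140678 m.
That is 0.140678 m = 14.068 cm.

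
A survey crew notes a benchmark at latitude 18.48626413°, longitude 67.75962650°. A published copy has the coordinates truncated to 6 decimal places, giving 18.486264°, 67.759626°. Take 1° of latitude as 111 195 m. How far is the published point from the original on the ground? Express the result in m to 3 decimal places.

0.055 m

Δlat = 18.48626413 − 18.486264 = +0.00000013°; Δlon = 67.75962650 − 67.759626 = +0.00000050°.
North–south shift: 0.00000013 × 111195 = 0.0144554 m.
East–west at this latitude: 0.00000050° × 111195 × cos 18.4863° ≈ 0.00000050 × 105457 = 0.0527287 m.
Combined displacement = (0.0144554² + 0.0527287²)^½ ≈ 0.0546742 m.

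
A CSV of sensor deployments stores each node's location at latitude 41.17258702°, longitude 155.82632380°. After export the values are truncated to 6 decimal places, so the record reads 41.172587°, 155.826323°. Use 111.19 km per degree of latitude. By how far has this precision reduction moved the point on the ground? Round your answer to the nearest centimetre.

The latitude changed by +0.00000002° and the longitude by +0.00000080°.
North–south shift: 0.00000002 × 111190 = 0.0022238 m.
East–west at this latitude: 0.00000080° × 111190 × cos 41.1726° ≈ 0.00000080 × 83696 = 0.0669568 m.
Hypotenuse of the two orthogonal shifts: √(0.0022238² + 0.0669568²) = 0.0669938 m.
That is 0.0669938 m = 6.6994 cm.

7 centimetres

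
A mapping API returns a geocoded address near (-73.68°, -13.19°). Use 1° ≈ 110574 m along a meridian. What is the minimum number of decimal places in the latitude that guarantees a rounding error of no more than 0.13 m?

One degree of latitude covers 110574 m.
N decimal places → at most half a unit in the last place, 0.5 × 10⁻ᴺ° = 110574/2 × 10⁻ᴺ m.
Need 0.5 × 110574 × 10⁻ᴺ ≤ 0.13 → 10⁻ᴺ ≤ 2.351e-06, so N ≥ 5.63.
At 5 places the error can reach 0.553 m, but 6 places keeps it to 0.0553 m.

6 decimal places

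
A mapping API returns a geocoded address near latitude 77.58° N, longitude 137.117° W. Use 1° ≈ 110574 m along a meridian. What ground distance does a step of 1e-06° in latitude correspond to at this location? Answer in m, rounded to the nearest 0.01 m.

Along a meridian 1e-06° is 1e-06 × 110574 = 0.110574 m.

0.11 m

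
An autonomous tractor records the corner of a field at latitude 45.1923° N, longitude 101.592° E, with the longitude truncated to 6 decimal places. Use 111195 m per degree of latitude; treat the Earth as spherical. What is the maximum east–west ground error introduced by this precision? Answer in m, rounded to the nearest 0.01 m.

Truncating at 6 decimal places can drop up to a full unit in the last place, so the longitude may be off by as much as 1e-06°.
At latitude 45.1923° a degree of longitude spans 111195 m × cos 45.1923° = 111195 × 0.7047 ≈ 78362.4 m.
So at most 1e-06° × 78362.4 ≈ 0.0783624 m east–west.

0.08 m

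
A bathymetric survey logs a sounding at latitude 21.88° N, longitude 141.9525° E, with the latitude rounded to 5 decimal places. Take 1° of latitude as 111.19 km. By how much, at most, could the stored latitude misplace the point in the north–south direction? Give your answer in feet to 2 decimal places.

1.82 feet

Rounding to 5 decimal places leaves the latitude within ±5e-06° of the true value.
Along the meridian that is 5e-06° × 111190 m/° = 0.55595 m.
Converting: 0.55595 m × 3.2808 ft/m ≈ 1.824 ft.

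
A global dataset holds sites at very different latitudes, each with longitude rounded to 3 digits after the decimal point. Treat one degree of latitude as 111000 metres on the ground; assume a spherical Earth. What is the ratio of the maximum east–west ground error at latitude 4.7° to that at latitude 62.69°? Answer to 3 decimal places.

2.172

Rounding to 3 decimal places leaves the longitude within ±0.0005° of the true value.
At 4.7°: 0.0005° × 111000 × cos 4.7° = 0.0005 × 111000 × 0.9966 ≈ 55.313 m.
Error at 62.69° = 0.0005° × 111000 × cos 62.69° ≈ 55.5 × 0.4588 = 25.464 m.
Ratio: 55.313 / 25.464 = cos 4.7° / cos 62.69° ≈ 2.1722.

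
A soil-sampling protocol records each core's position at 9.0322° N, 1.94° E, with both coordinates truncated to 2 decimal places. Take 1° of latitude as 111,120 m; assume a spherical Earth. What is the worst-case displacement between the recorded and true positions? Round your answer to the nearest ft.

5124 ft

Truncating at 2 decimal places can drop up to a full unit in the last place, so each coordinate may be off by as much as 0.01°.
North–south component: 0.01° × 111120 = 1111.2 m.
East–west component at 9.0322°: 0.01° × 111120 × cos 9.0322° ≈ 0.01 × 109742 ≈ 1097.42 m.
Combining orthogonally: (1111.2² + 1097.42²)^½ ≈ 1561.76 m.
In feet: 1561.76 m ÷ 0.3048 ≈ 5123.9 ft.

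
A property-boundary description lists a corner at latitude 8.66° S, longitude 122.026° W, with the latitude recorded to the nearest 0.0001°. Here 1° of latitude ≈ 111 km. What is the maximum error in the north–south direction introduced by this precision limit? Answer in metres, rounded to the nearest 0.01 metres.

5.55 metres

Rounding to 4 decimal places leaves the latitude within ±5e-05° of the true value.
So the N–S error is at most 5e-05 × 111000 = 5.55 m.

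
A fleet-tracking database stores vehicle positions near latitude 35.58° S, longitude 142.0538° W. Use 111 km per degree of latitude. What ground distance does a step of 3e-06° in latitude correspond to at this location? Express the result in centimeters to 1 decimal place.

3e-06° × 111000 m/° = 0.333 m.
That is 0.333 m = 33.3 cm.

33.3 centimeters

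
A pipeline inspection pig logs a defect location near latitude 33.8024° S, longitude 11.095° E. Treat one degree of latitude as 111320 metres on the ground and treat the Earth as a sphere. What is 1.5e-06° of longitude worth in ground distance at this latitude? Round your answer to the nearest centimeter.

14 centimeters

One degree of longitude here spans 111320 × cos 33.8024° = 111320 × 0.8310 ≈ 92502.6 m; 1.5e-06° of that is 0.138754 m.
That is 0.138754 m = 13.875 cm.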